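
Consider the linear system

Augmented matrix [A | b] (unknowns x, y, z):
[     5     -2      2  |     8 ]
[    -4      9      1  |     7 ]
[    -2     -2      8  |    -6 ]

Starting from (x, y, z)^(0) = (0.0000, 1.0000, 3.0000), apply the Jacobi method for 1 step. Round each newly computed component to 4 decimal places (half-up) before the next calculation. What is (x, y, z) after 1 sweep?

Iteration 1:
  x = (8 - (-2)·1.0000 - (2)·3.0000) / (5) = 0.8000
  y = (7 - (-4)·0.0000 - (1)·3.0000) / (9) = 0.4444
  z = (-6 - (-2)·0.0000 - (-2)·1.0000) / (8) = -0.5000

(0.8000, 0.4444, -0.5000)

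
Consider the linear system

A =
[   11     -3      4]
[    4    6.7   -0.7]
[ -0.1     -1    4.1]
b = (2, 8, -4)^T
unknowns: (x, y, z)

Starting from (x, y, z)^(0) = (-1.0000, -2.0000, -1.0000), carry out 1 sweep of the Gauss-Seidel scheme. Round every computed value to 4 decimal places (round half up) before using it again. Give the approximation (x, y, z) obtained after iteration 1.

(0.0000, 1.0896, -0.7099)

Iteration 1:
  x = (2 - (-3)·-2.0000 - (4)·-1.0000) / (11) = 0.0000
  y = (8 - (4)·0.0000 - (-0.7)·-1.0000) / (6.7) = 1.0896
  z = (-4 - (-0.1)·0.0000 - (-1)·1.0896) / (4.1) = -0.7099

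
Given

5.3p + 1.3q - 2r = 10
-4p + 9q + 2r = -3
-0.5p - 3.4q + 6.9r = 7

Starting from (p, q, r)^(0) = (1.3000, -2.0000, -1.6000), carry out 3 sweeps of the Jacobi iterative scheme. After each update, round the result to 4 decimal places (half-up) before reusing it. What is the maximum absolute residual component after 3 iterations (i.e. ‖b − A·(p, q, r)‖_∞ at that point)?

2.3228

Iteration 1:
  p = (10 - (1.3)·-2.0000 - (-2)·-1.6000) / (5.3) = 1.7736
  q = (-3 - (-4)·1.3000 - (2)·-1.6000) / (9) = 0.6000
  r = (7 - (-0.5)·1.3000 - (-3.4)·-2.0000) / (6.9) = 0.1232
Iteration 2:
  p = (10 - (1.3)·0.6000 - (-2)·0.1232) / (5.3) = 1.7861
  q = (-3 - (-4)·1.7736 - (2)·0.1232) / (9) = 0.4276
  r = (7 - (-0.5)·1.7736 - (-3.4)·0.6000) / (6.9) = 1.4387
Iteration 3:
  p = (10 - (1.3)·0.4276 - (-2)·1.4387) / (5.3) = 2.3248
  q = (-3 - (-4)·1.7861 - (2)·1.4387) / (9) = 0.1408
  r = (7 - (-0.5)·1.7861 - (-3.4)·0.4276) / (6.9) = 1.3546
Residual b − A·x = (0.2047, 2.3228, -0.7056); ∞-norm = 2.3228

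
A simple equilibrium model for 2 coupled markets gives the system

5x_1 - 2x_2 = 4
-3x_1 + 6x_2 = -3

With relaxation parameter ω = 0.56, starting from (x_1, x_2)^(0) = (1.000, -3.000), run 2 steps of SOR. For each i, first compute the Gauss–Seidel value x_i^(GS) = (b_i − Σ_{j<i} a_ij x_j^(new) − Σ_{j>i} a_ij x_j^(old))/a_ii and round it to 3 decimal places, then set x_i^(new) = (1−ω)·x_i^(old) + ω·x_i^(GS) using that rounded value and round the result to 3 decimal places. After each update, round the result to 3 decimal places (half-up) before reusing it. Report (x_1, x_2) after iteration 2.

Iteration 1:
  x_1: GS value = (4 - (-2)·-3.000) / (5) = -0.400;  x_1 ← (1−ω)·1.000 + ω·-0.400 = 0.216
  x_2: GS value = (-3 - (-3)·0.216) / (6) = -0.392;  x_2 ← (1−ω)·-3.000 + ω·-0.392 = -1.540
Iteration 2:
  x_1: GS value = (4 - (-2)·-1.540) / (5) = 0.184;  x_1 ← (1−ω)·0.216 + ω·0.184 = 0.198
  x_2: GS value = (-3 - (-3)·0.198) / (6) = -0.401;  x_2 ← (1−ω)·-1.540 + ω·-0.401 = -0.902

(0.198, -0.902)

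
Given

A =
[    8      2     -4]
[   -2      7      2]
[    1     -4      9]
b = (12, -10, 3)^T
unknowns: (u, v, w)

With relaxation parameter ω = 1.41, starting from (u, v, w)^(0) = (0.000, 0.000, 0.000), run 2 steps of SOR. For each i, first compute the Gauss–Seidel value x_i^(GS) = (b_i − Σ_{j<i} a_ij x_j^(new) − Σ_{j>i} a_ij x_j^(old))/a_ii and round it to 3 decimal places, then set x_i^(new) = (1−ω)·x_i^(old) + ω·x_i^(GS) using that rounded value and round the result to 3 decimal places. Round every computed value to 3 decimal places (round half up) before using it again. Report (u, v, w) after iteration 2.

(1.242, -0.800, 0.016)

Iteration 1:
  u: GS value = (12 - (2)·0.000 - (-4)·0.000) / (8) = 1.500;  u ← (1−ω)·0.000 + ω·1.500 = 2.115
  v: GS value = (-10 - (-2)·2.115 - (2)·0.000) / (7) = -0.824;  v ← (1−ω)·0.000 + ω·-0.824 = -1.162
  w: GS value = (3 - (1)·2.115 - (-4)·-1.162) / (9) = -0.418;  w ← (1−ω)·0.000 + ω·-0.418 = -0.589
Iteration 2:
  u: GS value = (12 - (2)·-1.162 - (-4)·-0.589) / (8) = 1.496;  u ← (1−ω)·2.115 + ω·1.496 = 1.242
  v: GS value = (-10 - (-2)·1.242 - (2)·-0.589) / (7) = -0.905;  v ← (1−ω)·-1.162 + ω·-0.905 = -0.800
  w: GS value = (3 - (1)·1.242 - (-4)·-0.800) / (9) = -0.160;  w ← (1−ω)·-0.589 + ω·-0.160 = 0.016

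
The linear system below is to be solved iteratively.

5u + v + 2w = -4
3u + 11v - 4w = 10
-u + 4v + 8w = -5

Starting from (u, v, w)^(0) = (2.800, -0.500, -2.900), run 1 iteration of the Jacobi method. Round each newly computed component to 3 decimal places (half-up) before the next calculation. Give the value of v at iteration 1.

Iteration 1:
  u = (-4 - (1)·-0.500 - (2)·-2.900) / (5) = 0.460
  v = (10 - (3)·2.800 - (-4)·-2.900) / (11) = -0.909
  w = (-5 - (-1)·2.800 - (4)·-0.500) / (8) = -0.025

-0.909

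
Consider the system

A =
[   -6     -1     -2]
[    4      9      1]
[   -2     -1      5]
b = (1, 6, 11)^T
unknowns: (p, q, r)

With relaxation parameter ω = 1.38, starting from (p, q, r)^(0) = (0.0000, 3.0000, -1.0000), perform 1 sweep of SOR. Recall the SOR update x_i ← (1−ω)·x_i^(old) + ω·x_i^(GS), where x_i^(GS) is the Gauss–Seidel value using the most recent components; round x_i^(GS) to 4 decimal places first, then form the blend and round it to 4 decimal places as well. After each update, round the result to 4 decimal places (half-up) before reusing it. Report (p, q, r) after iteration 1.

(-0.4600, 0.2154, 3.2216)

Iteration 1:
  p: GS value = (1 - (-1)·3.0000 - (-2)·-1.0000) / (-6) = -0.3333;  p ← (1−ω)·0.0000 + ω·-0.3333 = -0.4600
  q: GS value = (6 - (4)·-0.4600 - (1)·-1.0000) / (9) = 0.9822;  q ← (1−ω)·3.0000 + ω·0.9822 = 0.2154
  r: GS value = (11 - (-2)·-0.4600 - (-1)·0.2154) / (5) = 2.0591;  r ← (1−ω)·-1.0000 + ω·2.0591 = 3.2216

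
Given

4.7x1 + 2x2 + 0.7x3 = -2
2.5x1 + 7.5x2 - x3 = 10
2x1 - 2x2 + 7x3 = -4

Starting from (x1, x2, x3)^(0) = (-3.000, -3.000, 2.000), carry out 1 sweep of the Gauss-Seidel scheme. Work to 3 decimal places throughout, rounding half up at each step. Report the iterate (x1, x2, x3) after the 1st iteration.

(0.553, 1.416, -0.325)

Iteration 1:
  x1 = (-2 - (2)·-3.000 - (0.7)·2.000) / (4.7) = 0.553
  x2 = (10 - (2.5)·0.553 - (-1)·2.000) / (7.5) = 1.416
  x3 = (-4 - (2)·0.553 - (-2)·1.416) / (7) = -0.325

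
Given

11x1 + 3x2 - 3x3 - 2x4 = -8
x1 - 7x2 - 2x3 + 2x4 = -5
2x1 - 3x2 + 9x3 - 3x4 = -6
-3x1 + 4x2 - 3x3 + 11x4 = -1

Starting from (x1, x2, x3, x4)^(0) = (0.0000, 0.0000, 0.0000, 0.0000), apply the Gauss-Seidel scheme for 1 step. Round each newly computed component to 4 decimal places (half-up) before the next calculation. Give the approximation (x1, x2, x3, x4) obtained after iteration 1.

(-0.7273, 0.6104, -0.3016, -0.5935)

Iteration 1:
  x1 = (-8 - (3)·0.0000 - (-3)·0.0000 - (-2)·0.0000) / (11) = -0.7273
  x2 = (-5 - (1)·-0.7273 - (-2)·0.0000 - (2)·0.0000) / (-7) = 0.6104
  x3 = (-6 - (2)·-0.7273 - (-3)·0.6104 - (-3)·0.0000) / (9) = -0.3016
  x4 = (-1 - (-3)·-0.7273 - (4)·0.6104 - (-3)·-0.3016) / (11) = -0.5935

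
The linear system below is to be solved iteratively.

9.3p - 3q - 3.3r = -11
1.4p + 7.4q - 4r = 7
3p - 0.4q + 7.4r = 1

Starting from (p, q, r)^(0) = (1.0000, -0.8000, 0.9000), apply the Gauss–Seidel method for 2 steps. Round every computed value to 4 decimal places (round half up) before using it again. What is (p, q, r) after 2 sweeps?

Iteration 1:
  p = (-11 - (-3)·-0.8000 - (-3.3)·0.9000) / (9.3) = -1.1215
  q = (7 - (1.4)·-1.1215 - (-4)·0.9000) / (7.4) = 1.6446
  r = (1 - (3)·-1.1215 - (-0.4)·1.6446) / (7.4) = 0.6787
Iteration 2:
  p = (-11 - (-3)·1.6446 - (-3.3)·0.6787) / (9.3) = -0.4115
  q = (7 - (1.4)·-0.4115 - (-4)·0.6787) / (7.4) = 1.3907
  r = (1 - (3)·-0.4115 - (-0.4)·1.3907) / (7.4) = 0.3771

(-0.4115, 1.3907, 0.3771)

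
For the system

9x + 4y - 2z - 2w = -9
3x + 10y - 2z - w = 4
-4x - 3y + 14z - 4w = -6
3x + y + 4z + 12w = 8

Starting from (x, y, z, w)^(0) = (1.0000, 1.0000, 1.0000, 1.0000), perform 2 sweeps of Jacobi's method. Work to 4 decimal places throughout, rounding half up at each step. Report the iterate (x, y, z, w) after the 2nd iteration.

Iteration 1:
  x = (-9 - (4)·1.0000 - (-2)·1.0000 - (-2)·1.0000) / (9) = -1.0000
  y = (4 - (3)·1.0000 - (-2)·1.0000 - (-1)·1.0000) / (10) = 0.4000
  z = (-6 - (-4)·1.0000 - (-3)·1.0000 - (-4)·1.0000) / (14) = 0.3571
  w = (8 - (3)·1.0000 - (1)·1.0000 - (4)·1.0000) / (12) = 0.0000
Iteration 2:
  x = (-9 - (4)·0.4000 - (-2)·0.3571 - (-2)·0.0000) / (9) = -1.0984
  y = (4 - (3)·-1.0000 - (-2)·0.3571 - (-1)·0.0000) / (10) = 0.7714
  z = (-6 - (-4)·-1.0000 - (-3)·0.4000 - (-4)·0.0000) / (14) = -0.6286
  w = (8 - (3)·-1.0000 - (1)·0.4000 - (4)·0.3571) / (12) = 0.7643

(-1.0984, 0.7714, -0.6286, 0.7643)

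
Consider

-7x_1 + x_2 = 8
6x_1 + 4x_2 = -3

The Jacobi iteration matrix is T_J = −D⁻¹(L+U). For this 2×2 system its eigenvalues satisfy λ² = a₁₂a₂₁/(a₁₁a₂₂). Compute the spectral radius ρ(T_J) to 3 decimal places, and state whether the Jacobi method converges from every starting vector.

a₁₂a₂₁/(a₁₁a₂₂) = (1)·(6) / ((-7)·(4)) = -0.214286
ρ = √|-0.214286| = √0.214286 = 0.463
ρ < 1, so Jacobi converges

0.463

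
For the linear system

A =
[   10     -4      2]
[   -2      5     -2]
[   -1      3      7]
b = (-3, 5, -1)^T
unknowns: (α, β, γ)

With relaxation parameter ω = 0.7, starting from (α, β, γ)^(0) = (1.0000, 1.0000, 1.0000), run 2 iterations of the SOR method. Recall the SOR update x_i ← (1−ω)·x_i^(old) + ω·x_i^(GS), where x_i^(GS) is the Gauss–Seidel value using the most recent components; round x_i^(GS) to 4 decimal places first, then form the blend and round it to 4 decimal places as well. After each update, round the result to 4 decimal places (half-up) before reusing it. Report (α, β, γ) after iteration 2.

Iteration 1:
  α: GS value = (-3 - (-4)·1.0000 - (2)·1.0000) / (10) = -0.1000;  α ← (1−ω)·1.0000 + ω·-0.1000 = 0.2300
  β: GS value = (5 - (-2)·0.2300 - (-2)·1.0000) / (5) = 1.4920;  β ← (1−ω)·1.0000 + ω·1.4920 = 1.3444
  γ: GS value = (-1 - (-1)·0.2300 - (3)·1.3444) / (7) = -0.6862;  γ ← (1−ω)·1.0000 + ω·-0.6862 = -0.1803
Iteration 2:
  α: GS value = (-3 - (-4)·1.3444 - (2)·-0.1803) / (10) = 0.2738;  α ← (1−ω)·0.2300 + ω·0.2738 = 0.2607
  β: GS value = (5 - (-2)·0.2607 - (-2)·-0.1803) / (5) = 1.0322;  β ← (1−ω)·1.3444 + ω·1.0322 = 1.1259
  γ: GS value = (-1 - (-1)·0.2607 - (3)·1.1259) / (7) = -0.5881;  γ ← (1−ω)·-0.1803 + ω·-0.5881 = -0.4658

(0.2607, 1.1259, -0.4658)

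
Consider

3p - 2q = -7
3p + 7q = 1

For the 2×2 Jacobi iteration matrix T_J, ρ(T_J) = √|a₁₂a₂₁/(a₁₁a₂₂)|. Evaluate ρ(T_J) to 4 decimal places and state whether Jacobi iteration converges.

0.5345

a₁₂a₂₁/(a₁₁a₂₂) = (-2)·(3) / ((3)·(7)) = -0.285714
ρ = √|-0.285714| = √0.285714 = 0.5345
ρ < 1, so Jacobi converges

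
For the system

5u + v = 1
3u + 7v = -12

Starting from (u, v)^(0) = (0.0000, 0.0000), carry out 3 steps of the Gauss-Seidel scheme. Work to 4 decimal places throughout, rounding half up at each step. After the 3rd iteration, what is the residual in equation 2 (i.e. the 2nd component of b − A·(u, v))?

-0.0002

Iteration 1:
  u = (1 - (1)·0.0000) / (5) = 0.2000
  v = (-12 - (3)·0.2000) / (7) = -1.8000
Iteration 2:
  u = (1 - (1)·-1.8000) / (5) = 0.5600
  v = (-12 - (3)·0.5600) / (7) = -1.9543
Iteration 3:
  u = (1 - (1)·-1.9543) / (5) = 0.5909
  v = (-12 - (3)·0.5909) / (7) = -1.9675
Residual b − A·x = (0.0130, -0.0002)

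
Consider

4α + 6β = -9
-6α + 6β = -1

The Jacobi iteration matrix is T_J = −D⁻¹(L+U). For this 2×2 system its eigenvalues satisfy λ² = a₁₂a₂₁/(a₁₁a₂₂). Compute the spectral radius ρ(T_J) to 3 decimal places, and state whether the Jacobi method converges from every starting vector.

a₁₂a₂₁/(a₁₁a₂₂) = (6)·(-6) / ((4)·(6)) = -1.500000
ρ = √|-1.500000| = √1.500000 = 1.225
ρ > 1, so Jacobi diverges

1.225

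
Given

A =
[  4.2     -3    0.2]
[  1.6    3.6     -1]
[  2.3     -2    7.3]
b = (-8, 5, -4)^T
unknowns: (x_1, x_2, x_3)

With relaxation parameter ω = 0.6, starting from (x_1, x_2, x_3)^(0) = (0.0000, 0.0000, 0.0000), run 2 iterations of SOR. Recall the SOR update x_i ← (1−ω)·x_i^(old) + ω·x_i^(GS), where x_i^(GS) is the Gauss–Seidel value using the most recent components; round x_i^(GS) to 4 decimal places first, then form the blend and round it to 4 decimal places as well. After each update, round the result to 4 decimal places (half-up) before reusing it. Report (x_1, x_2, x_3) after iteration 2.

Iteration 1:
  x_1: GS value = (-8 - (-3)·0.0000 - (0.2)·0.0000) / (4.2) = -1.9048;  x_1 ← (1−ω)·0.0000 + ω·-1.9048 = -1.1429
  x_2: GS value = (5 - (1.6)·-1.1429 - (-1)·0.0000) / (3.6) = 1.8968;  x_2 ← (1−ω)·0.0000 + ω·1.8968 = 1.1381
  x_3: GS value = (-4 - (2.3)·-1.1429 - (-2)·1.1381) / (7.3) = 0.1240;  x_3 ← (1−ω)·0.0000 + ω·0.1240 = 0.0744
Iteration 2:
  x_1: GS value = (-8 - (-3)·1.1381 - (0.2)·0.0744) / (4.2) = -1.0954;  x_1 ← (1−ω)·-1.1429 + ω·-1.0954 = -1.1144
  x_2: GS value = (5 - (1.6)·-1.1144 - (-1)·0.0744) / (3.6) = 1.9048;  x_2 ← (1−ω)·1.1381 + ω·1.9048 = 1.5981
  x_3: GS value = (-4 - (2.3)·-1.1144 - (-2)·1.5981) / (7.3) = 0.2410;  x_3 ← (1−ω)·0.0744 + ω·0.2410 = 0.1744

(-1.1144, 1.5981, 0.1744)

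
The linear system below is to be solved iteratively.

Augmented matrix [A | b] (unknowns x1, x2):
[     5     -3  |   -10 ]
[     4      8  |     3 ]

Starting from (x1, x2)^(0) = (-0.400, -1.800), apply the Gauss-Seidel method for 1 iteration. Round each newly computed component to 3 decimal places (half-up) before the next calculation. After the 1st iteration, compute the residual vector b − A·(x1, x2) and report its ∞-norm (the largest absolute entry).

Iteration 1:
  x1 = (-10 - (-3)·-1.800) / (5) = -3.080
  x2 = (3 - (4)·-3.080) / (8) = 1.915
Residual b − A·x = (11.145, 0.000); ∞-norm = 11.145

11.145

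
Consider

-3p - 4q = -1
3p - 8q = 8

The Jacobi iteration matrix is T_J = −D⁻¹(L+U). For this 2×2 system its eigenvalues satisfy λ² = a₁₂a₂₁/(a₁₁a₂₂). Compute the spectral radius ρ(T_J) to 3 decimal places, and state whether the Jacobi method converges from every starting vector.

0.707

a₁₂a₂₁/(a₁₁a₂₂) = (-4)·(3) / ((-3)·(-8)) = -0.500000
ρ = √|-0.500000| = √0.500000 = 0.707
ρ < 1, so Jacobi converges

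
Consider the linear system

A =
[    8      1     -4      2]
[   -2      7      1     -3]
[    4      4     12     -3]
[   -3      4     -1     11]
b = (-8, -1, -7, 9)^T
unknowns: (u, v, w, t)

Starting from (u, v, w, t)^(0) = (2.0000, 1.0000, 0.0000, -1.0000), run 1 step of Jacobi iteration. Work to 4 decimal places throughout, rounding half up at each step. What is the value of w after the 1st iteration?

-1.8333

Iteration 1:
  u = (-8 - (1)·1.0000 - (-4)·0.0000 - (2)·-1.0000) / (8) = -0.8750
  v = (-1 - (-2)·2.0000 - (1)·0.0000 - (-3)·-1.0000) / (7) = 0.0000
  w = (-7 - (4)·2.0000 - (4)·1.0000 - (-3)·-1.0000) / (12) = -1.8333
  t = (9 - (-3)·2.0000 - (4)·1.0000 - (-1)·0.0000) / (11) = 1.0000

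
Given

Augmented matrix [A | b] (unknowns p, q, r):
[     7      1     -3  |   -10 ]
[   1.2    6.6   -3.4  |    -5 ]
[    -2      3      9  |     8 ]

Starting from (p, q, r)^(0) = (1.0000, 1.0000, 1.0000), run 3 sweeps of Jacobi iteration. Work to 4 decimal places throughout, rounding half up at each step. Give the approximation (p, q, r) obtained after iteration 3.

(-1.0746, -0.1696, 0.7087)

Iteration 1:
  p = (-10 - (1)·1.0000 - (-3)·1.0000) / (7) = -1.1429
  q = (-5 - (1.2)·1.0000 - (-3.4)·1.0000) / (6.6) = -0.4242
  r = (8 - (-2)·1.0000 - (3)·1.0000) / (9) = 0.7778
Iteration 2:
  p = (-10 - (1)·-0.4242 - (-3)·0.7778) / (7) = -1.0346
  q = (-5 - (1.2)·-1.1429 - (-3.4)·0.7778) / (6.6) = -0.1491
  r = (8 - (-2)·-1.1429 - (3)·-0.4242) / (9) = 0.7763
Iteration 3:
  p = (-10 - (1)·-0.1491 - (-3)·0.7763) / (7) = -1.0746
  q = (-5 - (1.2)·-1.0346 - (-3.4)·0.7763) / (6.6) = -0.1696
  r = (8 - (-2)·-1.0346 - (3)·-0.1491) / (9) = 0.7087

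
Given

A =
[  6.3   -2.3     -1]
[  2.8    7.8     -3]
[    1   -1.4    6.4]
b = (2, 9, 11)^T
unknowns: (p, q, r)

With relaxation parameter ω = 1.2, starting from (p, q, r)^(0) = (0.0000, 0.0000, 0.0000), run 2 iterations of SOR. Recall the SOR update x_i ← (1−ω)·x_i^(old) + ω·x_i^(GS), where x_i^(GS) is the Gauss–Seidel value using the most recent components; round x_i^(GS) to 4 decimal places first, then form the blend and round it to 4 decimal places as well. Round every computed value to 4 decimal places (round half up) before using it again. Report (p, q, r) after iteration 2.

Iteration 1:
  p: GS value = (2 - (-2.3)·0.0000 - (-1)·0.0000) / (6.3) = 0.3175;  p ← (1−ω)·0.0000 + ω·0.3175 = 0.3810
  q: GS value = (9 - (2.8)·0.3810 - (-3)·0.0000) / (7.8) = 1.0171;  q ← (1−ω)·0.0000 + ω·1.0171 = 1.2205
  r: GS value = (11 - (1)·0.3810 - (-1.4)·1.2205) / (6.4) = 1.9262;  r ← (1−ω)·0.0000 + ω·1.9262 = 2.3114
Iteration 2:
  p: GS value = (2 - (-2.3)·1.2205 - (-1)·2.3114) / (6.3) = 1.1299;  p ← (1−ω)·0.3810 + ω·1.1299 = 1.2797
  q: GS value = (9 - (2.8)·1.2797 - (-3)·2.3114) / (7.8) = 1.5835;  q ← (1−ω)·1.2205 + ω·1.5835 = 1.6561
  r: GS value = (11 - (1)·1.2797 - (-1.4)·1.6561) / (6.4) = 1.8811;  r ← (1−ω)·2.3114 + ω·1.8811 = 1.7950

(1.2797, 1.6561, 1.7950)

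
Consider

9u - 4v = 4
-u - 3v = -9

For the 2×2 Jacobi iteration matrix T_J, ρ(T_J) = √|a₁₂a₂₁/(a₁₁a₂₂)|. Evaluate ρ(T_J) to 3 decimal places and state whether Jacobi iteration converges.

0.385

a₁₂a₂₁/(a₁₁a₂₂) = (-4)·(-1) / ((9)·(-3)) = -0.148148
ρ = √|-0.148148| = √0.148148 = 0.385
ρ < 1, so Jacobi converges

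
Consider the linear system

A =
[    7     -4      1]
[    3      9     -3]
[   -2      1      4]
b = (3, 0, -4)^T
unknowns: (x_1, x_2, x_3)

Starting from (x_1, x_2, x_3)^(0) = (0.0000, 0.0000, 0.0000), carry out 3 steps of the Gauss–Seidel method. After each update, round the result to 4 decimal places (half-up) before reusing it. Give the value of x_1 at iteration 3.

Iteration 1:
  x_1 = (3 - (-4)·0.0000 - (1)·0.0000) / (7) = 0.4286
  x_2 = (0 - (3)·0.4286 - (-3)·0.0000) / (9) = -0.1429
  x_3 = (-4 - (-2)·0.4286 - (1)·-0.1429) / (4) = -0.7500
Iteration 2:
  x_1 = (3 - (-4)·-0.1429 - (1)·-0.7500) / (7) = 0.4541
  x_2 = (0 - (3)·0.4541 - (-3)·-0.7500) / (9) = -0.4014
  x_3 = (-4 - (-2)·0.4541 - (1)·-0.4014) / (4) = -0.6726
Iteration 3:
  x_1 = (3 - (-4)·-0.4014 - (1)·-0.6726) / (7) = 0.2953
  x_2 = (0 - (3)·0.2953 - (-3)·-0.6726) / (9) = -0.3226
  x_3 = (-4 - (-2)·0.2953 - (1)·-0.3226) / (4) = -0.7717

0.2953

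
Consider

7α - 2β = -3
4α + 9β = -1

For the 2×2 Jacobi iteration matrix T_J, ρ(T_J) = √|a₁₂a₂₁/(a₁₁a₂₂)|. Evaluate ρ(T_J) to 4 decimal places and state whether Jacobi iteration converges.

a₁₂a₂₁/(a₁₁a₂₂) = (-2)·(4) / ((7)·(9)) = -0.126984
ρ = √|-0.126984| = √0.126984 = 0.3563
ρ < 1, so Jacobi converges

0.3563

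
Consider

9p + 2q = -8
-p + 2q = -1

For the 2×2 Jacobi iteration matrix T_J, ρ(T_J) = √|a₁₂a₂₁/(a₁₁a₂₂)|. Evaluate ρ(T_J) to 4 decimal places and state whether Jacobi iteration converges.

0.3333

a₁₂a₂₁/(a₁₁a₂₂) = (2)·(-1) / ((9)·(2)) = -0.111111
ρ = √|-0.111111| = √0.111111 = 0.3333
ρ < 1, so Jacobi converges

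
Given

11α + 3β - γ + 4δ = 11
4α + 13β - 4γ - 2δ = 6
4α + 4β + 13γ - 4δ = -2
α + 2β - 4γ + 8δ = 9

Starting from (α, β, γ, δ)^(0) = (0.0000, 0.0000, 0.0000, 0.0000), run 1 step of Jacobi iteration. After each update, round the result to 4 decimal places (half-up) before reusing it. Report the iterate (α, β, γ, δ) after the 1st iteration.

(1.0000, 0.4615, -0.1538, 1.1250)

Iteration 1:
  α = (11 - (3)·0.0000 - (-1)·0.0000 - (4)·0.0000) / (11) = 1.0000
  β = (6 - (4)·0.0000 - (-4)·0.0000 - (-2)·0.0000) / (13) = 0.4615
  γ = (-2 - (4)·0.0000 - (4)·0.0000 - (-4)·0.0000) / (13) = -0.1538
  δ = (9 - (1)·0.0000 - (2)·0.0000 - (-4)·0.0000) / (8) = 1.1250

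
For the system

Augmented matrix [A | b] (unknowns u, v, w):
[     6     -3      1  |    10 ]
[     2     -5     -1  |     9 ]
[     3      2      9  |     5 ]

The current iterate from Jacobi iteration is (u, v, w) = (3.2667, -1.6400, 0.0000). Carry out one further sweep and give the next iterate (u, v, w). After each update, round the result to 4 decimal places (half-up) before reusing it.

One sweep:
  u = (10 - (-3)·-1.6400 - (1)·0.0000) / (6) = 0.8467
  v = (9 - (2)·3.2667 - (-1)·0.0000) / (-5) = -0.4933
  w = (5 - (3)·3.2667 - (2)·-1.6400) / (9) = -0.1689

(0.8467, -0.4933, -0.1689)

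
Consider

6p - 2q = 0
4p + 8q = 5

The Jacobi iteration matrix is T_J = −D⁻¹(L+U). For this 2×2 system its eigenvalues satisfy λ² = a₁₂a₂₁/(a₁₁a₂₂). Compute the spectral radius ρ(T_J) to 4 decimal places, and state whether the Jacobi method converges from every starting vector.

a₁₂a₂₁/(a₁₁a₂₂) = (-2)·(4) / ((6)·(8)) = -0.166667
ρ = √|-0.166667| = √0.166667 = 0.4082
ρ < 1, so Jacobi converges

0.4082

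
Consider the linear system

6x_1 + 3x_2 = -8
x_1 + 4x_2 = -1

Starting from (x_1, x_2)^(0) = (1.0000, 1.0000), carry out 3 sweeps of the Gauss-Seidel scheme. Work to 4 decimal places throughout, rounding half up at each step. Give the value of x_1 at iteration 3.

-1.3880

Iteration 1:
  x_1 = (-8 - (3)·1.0000) / (6) = -1.8333
  x_2 = (-1 - (1)·-1.8333) / (4) = 0.2083
Iteration 2:
  x_1 = (-8 - (3)·0.2083) / (6) = -1.4375
  x_2 = (-1 - (1)·-1.4375) / (4) = 0.1094
Iteration 3:
  x_1 = (-8 - (3)·0.1094) / (6) = -1.3880
  x_2 = (-1 - (1)·-1.3880) / (4) = 0.0970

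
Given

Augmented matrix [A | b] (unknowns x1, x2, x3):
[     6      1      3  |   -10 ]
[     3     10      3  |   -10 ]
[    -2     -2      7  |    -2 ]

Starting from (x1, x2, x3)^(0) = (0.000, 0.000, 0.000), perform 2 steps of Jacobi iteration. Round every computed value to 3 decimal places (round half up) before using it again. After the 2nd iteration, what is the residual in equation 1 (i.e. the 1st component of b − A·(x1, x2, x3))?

1.700

Iteration 1:
  x1 = (-10 - (1)·0.000 - (3)·0.000) / (6) = -1.667
  x2 = (-10 - (3)·0.000 - (3)·0.000) / (10) = -1.000
  x3 = (-2 - (-2)·0.000 - (-2)·0.000) / (7) = -0.286
Iteration 2:
  x1 = (-10 - (1)·-1.000 - (3)·-0.286) / (6) = -1.357
  x2 = (-10 - (3)·-1.667 - (3)·-0.286) / (10) = -0.414
  x3 = (-2 - (-2)·-1.667 - (-2)·-1.000) / (7) = -1.048
Residual b − A·x = (1.700, 1.355, 1.794)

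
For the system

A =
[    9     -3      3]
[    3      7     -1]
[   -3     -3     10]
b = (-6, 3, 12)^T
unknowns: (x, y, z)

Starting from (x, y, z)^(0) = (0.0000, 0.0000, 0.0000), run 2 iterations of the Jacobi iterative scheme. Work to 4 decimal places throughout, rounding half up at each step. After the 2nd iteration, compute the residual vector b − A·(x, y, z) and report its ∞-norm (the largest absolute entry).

1.5855

Iteration 1:
  x = (-6 - (-3)·0.0000 - (3)·0.0000) / (9) = -0.6667
  y = (3 - (3)·0.0000 - (-1)·0.0000) / (7) = 0.4286
  z = (12 - (-3)·0.0000 - (-3)·0.0000) / (10) = 1.2000
Iteration 2:
  x = (-6 - (-3)·0.4286 - (3)·1.2000) / (9) = -0.9238
  y = (3 - (3)·-0.6667 - (-1)·1.2000) / (7) = 0.8857
  z = (12 - (-3)·-0.6667 - (-3)·0.4286) / (10) = 1.1286
Residual b − A·x = (1.5855, 0.7001, 0.5997); ∞-norm = 1.5855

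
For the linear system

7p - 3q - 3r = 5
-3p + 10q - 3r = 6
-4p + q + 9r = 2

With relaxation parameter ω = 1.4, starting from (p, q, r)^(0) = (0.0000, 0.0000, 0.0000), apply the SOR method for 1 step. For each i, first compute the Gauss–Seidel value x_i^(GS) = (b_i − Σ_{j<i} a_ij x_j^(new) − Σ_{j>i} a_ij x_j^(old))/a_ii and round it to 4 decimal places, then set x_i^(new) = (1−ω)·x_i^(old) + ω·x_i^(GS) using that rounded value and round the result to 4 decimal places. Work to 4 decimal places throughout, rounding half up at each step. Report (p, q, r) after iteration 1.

(1.0000, 1.2600, 0.7374)

Iteration 1:
  p: GS value = (5 - (-3)·0.0000 - (-3)·0.0000) / (7) = 0.7143;  p ← (1−ω)·0.0000 + ω·0.7143 = 1.0000
  q: GS value = (6 - (-3)·1.0000 - (-3)·0.0000) / (10) = 0.9000;  q ← (1−ω)·0.0000 + ω·0.9000 = 1.2600
  r: GS value = (2 - (-4)·1.0000 - (1)·1.2600) / (9) = 0.5267;  r ← (1−ω)·0.0000 + ω·0.5267 = 0.7374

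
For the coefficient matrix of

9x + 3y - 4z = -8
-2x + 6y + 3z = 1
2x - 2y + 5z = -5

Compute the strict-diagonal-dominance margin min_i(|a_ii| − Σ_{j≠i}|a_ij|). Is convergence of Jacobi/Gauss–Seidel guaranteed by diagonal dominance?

1

row 1: |9| − (3+4) = 2
row 2: |6| − (2+3) = 1
row 3: |5| − (2+2) = 1
minimum over rows = 1 → strictly diagonally dominant (convergence guaranteed)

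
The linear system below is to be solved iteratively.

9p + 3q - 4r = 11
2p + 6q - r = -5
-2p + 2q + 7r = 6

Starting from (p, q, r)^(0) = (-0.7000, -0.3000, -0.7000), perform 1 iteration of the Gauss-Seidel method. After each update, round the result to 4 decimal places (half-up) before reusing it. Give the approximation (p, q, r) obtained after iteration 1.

Iteration 1:
  p = (11 - (3)·-0.3000 - (-4)·-0.7000) / (9) = 1.0111
  q = (-5 - (2)·1.0111 - (-1)·-0.7000) / (6) = -1.2870
  r = (6 - (-2)·1.0111 - (2)·-1.2870) / (7) = 1.5137

(1.0111, -1.2870, 1.5137)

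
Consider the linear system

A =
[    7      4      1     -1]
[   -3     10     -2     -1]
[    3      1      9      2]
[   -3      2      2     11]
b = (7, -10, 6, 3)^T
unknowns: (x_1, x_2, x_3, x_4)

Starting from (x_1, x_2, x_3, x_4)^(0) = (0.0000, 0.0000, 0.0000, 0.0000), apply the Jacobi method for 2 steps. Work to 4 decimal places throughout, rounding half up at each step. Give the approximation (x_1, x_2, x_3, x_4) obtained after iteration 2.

Iteration 1:
  x_1 = (7 - (4)·0.0000 - (1)·0.0000 - (-1)·0.0000) / (7) = 1.0000
  x_2 = (-10 - (-3)·0.0000 - (-2)·0.0000 - (-1)·0.0000) / (10) = -1.0000
  x_3 = (6 - (3)·0.0000 - (1)·0.0000 - (2)·0.0000) / (9) = 0.6667
  x_4 = (3 - (-3)·0.0000 - (2)·0.0000 - (2)·0.0000) / (11) = 0.2727
Iteration 2:
  x_1 = (7 - (4)·-1.0000 - (1)·0.6667 - (-1)·0.2727) / (7) = 1.5151
  x_2 = (-10 - (-3)·1.0000 - (-2)·0.6667 - (-1)·0.2727) / (10) = -0.5394
  x_3 = (6 - (3)·1.0000 - (1)·-1.0000 - (2)·0.2727) / (9) = 0.3838
  x_4 = (3 - (-3)·1.0000 - (2)·-1.0000 - (2)·0.6667) / (11) = 0.6061

(1.5151, -0.5394, 0.3838, 0.6061)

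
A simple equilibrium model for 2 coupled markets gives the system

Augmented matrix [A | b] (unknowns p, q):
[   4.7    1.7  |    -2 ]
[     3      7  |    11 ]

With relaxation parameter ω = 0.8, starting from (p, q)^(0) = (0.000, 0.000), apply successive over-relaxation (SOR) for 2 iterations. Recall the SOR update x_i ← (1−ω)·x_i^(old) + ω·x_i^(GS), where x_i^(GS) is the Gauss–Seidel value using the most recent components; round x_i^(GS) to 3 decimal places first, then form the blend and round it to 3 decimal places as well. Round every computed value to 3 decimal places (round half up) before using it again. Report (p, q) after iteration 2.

(-0.807, 1.808)

Iteration 1:
  p: GS value = (-2 - (1.7)·0.000) / (4.7) = -0.426;  p ← (1−ω)·0.000 + ω·-0.426 = -0.341
  q: GS value = (11 - (3)·-0.341) / (7) = 1.718;  q ← (1−ω)·0.000 + ω·1.718 = 1.374
Iteration 2:
  p: GS value = (-2 - (1.7)·1.374) / (4.7) = -0.923;  p ← (1−ω)·-0.341 + ω·-0.923 = -0.807
  q: GS value = (11 - (3)·-0.807) / (7) = 1.917;  q ← (1−ω)·1.374 + ω·1.917 = 1.808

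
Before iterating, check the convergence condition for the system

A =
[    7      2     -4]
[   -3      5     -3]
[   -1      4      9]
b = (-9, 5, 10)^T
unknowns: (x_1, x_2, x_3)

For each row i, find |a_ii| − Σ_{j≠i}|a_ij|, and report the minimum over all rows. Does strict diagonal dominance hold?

-1

row 1: |7| − (2+4) = 1
row 2: |5| − (3+3) = -1
row 3: |9| − (1+4) = 4
minimum over rows = -1 → not strictly diagonally dominant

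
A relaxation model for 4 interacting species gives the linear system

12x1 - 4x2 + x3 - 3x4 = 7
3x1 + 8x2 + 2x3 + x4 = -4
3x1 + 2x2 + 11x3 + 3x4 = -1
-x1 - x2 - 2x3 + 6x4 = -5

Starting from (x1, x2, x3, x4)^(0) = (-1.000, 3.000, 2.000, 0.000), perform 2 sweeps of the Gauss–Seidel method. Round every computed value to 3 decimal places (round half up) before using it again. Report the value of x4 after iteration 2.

Iteration 1:
  x1 = (7 - (-4)·3.000 - (1)·2.000 - (-3)·0.000) / (12) = 1.417
  x2 = (-4 - (3)·1.417 - (2)·2.000 - (1)·0.000) / (8) = -1.531
  x3 = (-1 - (3)·1.417 - (2)·-1.531 - (3)·0.000) / (11) = -0.199
  x4 = (-5 - (-1)·1.417 - (-1)·-1.531 - (-2)·-0.199) / (6) = -0.919
Iteration 2:
  x1 = (7 - (-4)·-1.531 - (1)·-0.199 - (-3)·-0.919) / (12) = -0.140
  x2 = (-4 - (3)·-0.140 - (2)·-0.199 - (1)·-0.919) / (8) = -0.283
  x3 = (-1 - (3)·-0.140 - (2)·-0.283 - (3)·-0.919) / (11) = 0.249
  x4 = (-5 - (-1)·-0.140 - (-1)·-0.283 - (-2)·0.249) / (6) = -0.821

-0.821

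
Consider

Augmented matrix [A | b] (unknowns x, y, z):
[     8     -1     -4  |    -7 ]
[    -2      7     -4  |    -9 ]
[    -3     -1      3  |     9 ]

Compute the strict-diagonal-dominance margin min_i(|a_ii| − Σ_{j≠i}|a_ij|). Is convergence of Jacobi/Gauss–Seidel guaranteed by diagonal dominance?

-1

row 1: |8| − (1+4) = 3
row 2: |7| − (2+4) = 1
row 3: |3| − (3+1) = -1
minimum over rows = -1 → not strictly diagonally dominant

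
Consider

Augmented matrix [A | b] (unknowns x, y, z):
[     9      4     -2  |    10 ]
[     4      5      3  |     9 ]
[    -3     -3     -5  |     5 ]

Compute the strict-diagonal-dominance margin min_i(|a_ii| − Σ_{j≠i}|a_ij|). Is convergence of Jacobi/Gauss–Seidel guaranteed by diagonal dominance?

-2

row 1: |9| − (4+2) = 3
row 2: |5| − (4+3) = -2
row 3: |-5| − (3+3) = -1
minimum over rows = -2 → not strictly diagonally dominant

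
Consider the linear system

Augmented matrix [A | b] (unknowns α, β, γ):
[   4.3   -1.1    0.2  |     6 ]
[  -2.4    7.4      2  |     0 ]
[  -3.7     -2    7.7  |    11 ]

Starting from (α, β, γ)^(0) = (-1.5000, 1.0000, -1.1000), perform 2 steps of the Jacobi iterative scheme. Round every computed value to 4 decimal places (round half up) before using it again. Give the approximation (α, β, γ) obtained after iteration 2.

(1.3019, 0.2906, 2.1974)

Iteration 1:
  α = (6 - (-1.1)·1.0000 - (0.2)·-1.1000) / (4.3) = 1.7023
  β = (0 - (-2.4)·-1.5000 - (2)·-1.1000) / (7.4) = -0.1892
  γ = (11 - (-3.7)·-1.5000 - (-2)·1.0000) / (7.7) = 0.9675
Iteration 2:
  α = (6 - (-1.1)·-0.1892 - (0.2)·0.9675) / (4.3) = 1.3019
  β = (0 - (-2.4)·1.7023 - (2)·0.9675) / (7.4) = 0.2906
  γ = (11 - (-3.7)·1.7023 - (-2)·-0.1892) / (7.7) = 2.1974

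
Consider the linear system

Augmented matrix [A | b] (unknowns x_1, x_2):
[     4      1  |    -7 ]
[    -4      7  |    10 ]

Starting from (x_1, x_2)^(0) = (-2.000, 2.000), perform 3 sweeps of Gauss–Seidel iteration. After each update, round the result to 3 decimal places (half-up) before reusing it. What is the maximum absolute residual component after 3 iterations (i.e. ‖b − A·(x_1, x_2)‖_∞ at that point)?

Iteration 1:
  x_1 = (-7 - (1)·2.000) / (4) = -2.250
  x_2 = (10 - (-4)·-2.250) / (7) = 0.143
Iteration 2:
  x_1 = (-7 - (1)·0.143) / (4) = -1.786
  x_2 = (10 - (-4)·-1.786) / (7) = 0.408
Iteration 3:
  x_1 = (-7 - (1)·0.408) / (4) = -1.852
  x_2 = (10 - (-4)·-1.852) / (7) = 0.370
Residual b − A·x = (0.038, 0.002); ∞-norm = 0.038

0.038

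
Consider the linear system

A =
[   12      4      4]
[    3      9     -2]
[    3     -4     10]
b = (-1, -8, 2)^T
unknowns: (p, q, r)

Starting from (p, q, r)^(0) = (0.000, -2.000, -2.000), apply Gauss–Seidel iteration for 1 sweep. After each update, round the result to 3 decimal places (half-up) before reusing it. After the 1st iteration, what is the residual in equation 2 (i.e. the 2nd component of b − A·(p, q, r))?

2.250

Iteration 1:
  p = (-1 - (4)·-2.000 - (4)·-2.000) / (12) = 1.250
  q = (-8 - (3)·1.250 - (-2)·-2.000) / (9) = -1.750
  r = (2 - (3)·1.250 - (-4)·-1.750) / (10) = -0.875
Residual b − A·x = (-5.500, 2.250, 0.000)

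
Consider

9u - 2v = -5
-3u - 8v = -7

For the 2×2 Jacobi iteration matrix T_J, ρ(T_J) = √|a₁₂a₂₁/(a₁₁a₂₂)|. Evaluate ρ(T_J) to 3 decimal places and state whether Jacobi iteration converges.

a₁₂a₂₁/(a₁₁a₂₂) = (-2)·(-3) / ((9)·(-8)) = -0.083333
ρ = √|-0.083333| = √0.083333 = 0.289
ρ < 1, so Jacobi converges

0.289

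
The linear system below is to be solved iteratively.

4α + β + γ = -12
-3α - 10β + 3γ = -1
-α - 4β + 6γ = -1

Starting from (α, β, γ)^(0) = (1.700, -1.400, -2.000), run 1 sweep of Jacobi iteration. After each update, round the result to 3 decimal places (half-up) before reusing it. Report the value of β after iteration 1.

-1.010

Iteration 1:
  α = (-12 - (1)·-1.400 - (1)·-2.000) / (4) = -2.150
  β = (-1 - (-3)·1.700 - (3)·-2.000) / (-10) = -1.010
  γ = (-1 - (-1)·1.700 - (-4)·-1.400) / (6) = -0.817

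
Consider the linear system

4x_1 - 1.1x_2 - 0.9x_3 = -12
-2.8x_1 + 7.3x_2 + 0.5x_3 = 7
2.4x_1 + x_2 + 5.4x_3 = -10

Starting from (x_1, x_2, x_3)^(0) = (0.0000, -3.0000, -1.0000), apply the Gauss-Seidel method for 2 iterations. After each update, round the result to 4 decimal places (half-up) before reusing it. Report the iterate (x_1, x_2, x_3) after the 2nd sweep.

Iteration 1:
  x_1 = (-12 - (-1.1)·-3.0000 - (-0.9)·-1.0000) / (4) = -4.0500
  x_2 = (7 - (-2.8)·-4.0500 - (0.5)·-1.0000) / (7.3) = -0.5260
  x_3 = (-10 - (2.4)·-4.0500 - (1)·-0.5260) / (5.4) = 0.0456
Iteration 2:
  x_1 = (-12 - (-1.1)·-0.5260 - (-0.9)·0.0456) / (4) = -3.1344
  x_2 = (7 - (-2.8)·-3.1344 - (0.5)·0.0456) / (7.3) = -0.2465
  x_3 = (-10 - (2.4)·-3.1344 - (1)·-0.2465) / (5.4) = -0.4131

(-3.1344, -0.2465, -0.4131)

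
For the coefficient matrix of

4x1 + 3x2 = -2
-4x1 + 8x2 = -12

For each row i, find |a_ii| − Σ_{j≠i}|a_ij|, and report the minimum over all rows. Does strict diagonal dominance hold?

1

row 1: |4| − (3) = 1
row 2: |8| − (4) = 4
minimum over rows = 1 → strictly diagonally dominant (convergence guaranteed)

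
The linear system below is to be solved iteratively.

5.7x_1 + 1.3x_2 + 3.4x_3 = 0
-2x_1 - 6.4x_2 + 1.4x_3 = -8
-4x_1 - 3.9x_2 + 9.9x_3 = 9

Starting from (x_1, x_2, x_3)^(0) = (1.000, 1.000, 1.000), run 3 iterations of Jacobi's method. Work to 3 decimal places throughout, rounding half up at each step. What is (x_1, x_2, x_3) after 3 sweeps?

(-1.044, 1.876, 1.132)

Iteration 1:
  x_1 = (0 - (1.3)·1.000 - (3.4)·1.000) / (5.7) = -0.825
  x_2 = (-8 - (-2)·1.000 - (1.4)·1.000) / (-6.4) = 1.156
  x_3 = (9 - (-4)·1.000 - (-3.9)·1.000) / (9.9) = 1.707
Iteration 2:
  x_1 = (0 - (1.3)·1.156 - (3.4)·1.707) / (5.7) = -1.282
  x_2 = (-8 - (-2)·-0.825 - (1.4)·1.707) / (-6.4) = 1.881
  x_3 = (9 - (-4)·-0.825 - (-3.9)·1.156) / (9.9) = 1.031
Iteration 3:
  x_1 = (0 - (1.3)·1.881 - (3.4)·1.031) / (5.7) = -1.044
  x_2 = (-8 - (-2)·-1.282 - (1.4)·1.031) / (-6.4) = 1.876
  x_3 = (9 - (-4)·-1.282 - (-3.9)·1.881) / (9.9) = 1.132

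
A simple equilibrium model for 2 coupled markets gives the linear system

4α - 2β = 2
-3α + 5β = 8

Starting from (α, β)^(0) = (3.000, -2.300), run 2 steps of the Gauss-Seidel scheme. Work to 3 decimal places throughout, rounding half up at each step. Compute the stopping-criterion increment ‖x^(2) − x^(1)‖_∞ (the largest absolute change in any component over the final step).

1.755

Iteration 1:
  α = (2 - (-2)·-2.300) / (4) = -0.650
  β = (8 - (-3)·-0.650) / (5) = 1.210
Iteration 2:
  α = (2 - (-2)·1.210) / (4) = 1.105
  β = (8 - (-3)·1.105) / (5) = 2.263
Change: (1.755, 1.053) → max |·| = 1.755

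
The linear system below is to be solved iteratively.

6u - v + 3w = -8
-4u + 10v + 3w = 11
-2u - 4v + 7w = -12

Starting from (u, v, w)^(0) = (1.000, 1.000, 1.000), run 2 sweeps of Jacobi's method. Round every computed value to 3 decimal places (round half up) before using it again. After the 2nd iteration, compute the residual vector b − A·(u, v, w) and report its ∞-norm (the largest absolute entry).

Iteration 1:
  u = (-8 - (-1)·1.000 - (3)·1.000) / (6) = -1.667
  v = (11 - (-4)·1.000 - (3)·1.000) / (10) = 1.200
  w = (-12 - (-2)·1.000 - (-4)·1.000) / (7) = -0.857
Iteration 2:
  u = (-8 - (-1)·1.200 - (3)·-0.857) / (6) = -0.705
  v = (11 - (-4)·-1.667 - (3)·-0.857) / (10) = 0.690
  w = (-12 - (-2)·-1.667 - (-4)·1.200) / (7) = -1.505
Residual b − A·x = (1.435, 5.795, -0.115); ∞-norm = 5.795

5.795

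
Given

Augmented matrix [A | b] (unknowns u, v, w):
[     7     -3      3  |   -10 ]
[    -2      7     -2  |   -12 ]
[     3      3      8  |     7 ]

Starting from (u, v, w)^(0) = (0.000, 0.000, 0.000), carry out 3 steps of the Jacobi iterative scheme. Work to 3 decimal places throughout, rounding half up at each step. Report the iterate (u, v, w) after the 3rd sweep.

Iteration 1:
  u = (-10 - (-3)·0.000 - (3)·0.000) / (7) = -1.429
  v = (-12 - (-2)·0.000 - (-2)·0.000) / (7) = -1.714
  w = (7 - (3)·0.000 - (3)·0.000) / (8) = 0.875
Iteration 2:
  u = (-10 - (-3)·-1.714 - (3)·0.875) / (7) = -2.538
  v = (-12 - (-2)·-1.429 - (-2)·0.875) / (7) = -1.873
  w = (7 - (3)·-1.429 - (3)·-1.714) / (8) = 2.054
Iteration 3:
  u = (-10 - (-3)·-1.873 - (3)·2.054) / (7) = -3.112
  v = (-12 - (-2)·-2.538 - (-2)·2.054) / (7) = -1.853
  w = (7 - (3)·-2.538 - (3)·-1.873) / (8) = 2.529

(-3.112, -1.853, 2.529)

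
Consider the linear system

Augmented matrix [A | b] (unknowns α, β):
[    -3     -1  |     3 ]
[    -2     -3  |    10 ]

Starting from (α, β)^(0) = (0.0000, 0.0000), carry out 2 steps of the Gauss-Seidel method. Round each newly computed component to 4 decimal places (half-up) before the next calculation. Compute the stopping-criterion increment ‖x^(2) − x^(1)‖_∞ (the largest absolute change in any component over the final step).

Iteration 1:
  α = (3 - (-1)·0.0000) / (-3) = -1.0000
  β = (10 - (-2)·-1.0000) / (-3) = -2.6667
Iteration 2:
  α = (3 - (-1)·-2.6667) / (-3) = -0.1111
  β = (10 - (-2)·-0.1111) / (-3) = -3.2593
Change: (0.8889, -0.5926) → max |·| = 0.8889

0.8889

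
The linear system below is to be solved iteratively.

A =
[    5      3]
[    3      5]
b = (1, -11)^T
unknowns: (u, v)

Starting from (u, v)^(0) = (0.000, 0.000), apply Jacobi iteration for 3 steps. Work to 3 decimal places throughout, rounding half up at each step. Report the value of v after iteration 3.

Iteration 1:
  u = (1 - (3)·0.000) / (5) = 0.200
  v = (-11 - (3)·0.000) / (5) = -2.200
Iteration 2:
  u = (1 - (3)·-2.200) / (5) = 1.520
  v = (-11 - (3)·0.200) / (5) = -2.320
Iteration 3:
  u = (1 - (3)·-2.320) / (5) = 1.592
  v = (-11 - (3)·1.520) / (5) = -3.112

-3.112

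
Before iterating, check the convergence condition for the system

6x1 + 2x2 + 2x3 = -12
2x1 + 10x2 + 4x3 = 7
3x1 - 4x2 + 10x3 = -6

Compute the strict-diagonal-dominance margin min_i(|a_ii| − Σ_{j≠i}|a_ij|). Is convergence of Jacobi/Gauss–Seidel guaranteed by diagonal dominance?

2

row 1: |6| − (2+2) = 2
row 2: |10| − (2+4) = 4
row 3: |10| − (3+4) = 3
minimum over rows = 2 → strictly diagonally dominant (convergence guaranteed)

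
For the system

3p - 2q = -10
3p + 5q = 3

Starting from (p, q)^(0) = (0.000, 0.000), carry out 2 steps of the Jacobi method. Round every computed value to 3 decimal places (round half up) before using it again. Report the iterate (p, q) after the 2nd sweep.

Iteration 1:
  p = (-10 - (-2)·0.000) / (3) = -3.333
  q = (3 - (3)·0.000) / (5) = 0.600
Iteration 2:
  p = (-10 - (-2)·0.600) / (3) = -2.933
  q = (3 - (3)·-3.333) / (5) = 2.600

(-2.933, 2.600)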